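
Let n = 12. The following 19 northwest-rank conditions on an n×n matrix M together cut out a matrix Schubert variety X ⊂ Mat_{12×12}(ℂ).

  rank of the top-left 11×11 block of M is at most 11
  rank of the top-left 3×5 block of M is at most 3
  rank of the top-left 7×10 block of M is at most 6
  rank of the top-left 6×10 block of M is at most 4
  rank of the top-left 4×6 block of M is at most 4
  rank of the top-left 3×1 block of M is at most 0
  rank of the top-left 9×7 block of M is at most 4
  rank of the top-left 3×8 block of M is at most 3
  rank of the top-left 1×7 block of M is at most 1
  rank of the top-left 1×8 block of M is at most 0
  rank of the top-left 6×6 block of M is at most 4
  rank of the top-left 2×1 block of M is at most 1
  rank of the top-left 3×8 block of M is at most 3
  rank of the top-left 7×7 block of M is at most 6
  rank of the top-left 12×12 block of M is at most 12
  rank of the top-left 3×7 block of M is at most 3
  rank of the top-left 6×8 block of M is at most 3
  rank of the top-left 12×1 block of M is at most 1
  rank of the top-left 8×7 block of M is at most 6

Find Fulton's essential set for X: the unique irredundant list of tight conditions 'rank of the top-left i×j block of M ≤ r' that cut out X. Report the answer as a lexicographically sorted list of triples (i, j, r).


Reconstructing r_w from the 19 given conditions:

  i=1: 0 0 0 0 0 0 0 0 1 1 1 1
  i=2: 0 1 1 1 1 1 1 1 2 2 2 2
  i=3: 0 1 2 2 2 2 2 2 3 3 3 3
  i=4: 1 2 3 3 3 3 3 3 4 4 4 4
  i=5: 1 2 3 3 3 3 3 3 4 4 5 5
  i=6: 1 2 3 3 3 3 3 3 4 4 5 6
  i=7: 1 2 3 4 4 4 4 4 5 5 6 7
  i=8: 1 2 3 4 4 4 4 5 6 6 7 8
  i=9: 1 2 3 4 4 4 4 5 6 7 8 9
  i=10: 1 2 3 4 5 5 5 6 7 8 9 10
  i=11: 1 2 3 4 5 6 6 7 8 9 10 11
  i=12: 1 2 3 4 5 6 7 8 9 10 11 12

giving w = (9, 2, 3, 1, 11, 12, 4, 8, 10, 5, 6, 7) via Δ²R.

Fulton essential set (5 of the 28 Rothe cells):

[(1, 8, 0), (3, 1, 0), (6, 8, 3), (6, 10, 4), (9, 7, 4)]


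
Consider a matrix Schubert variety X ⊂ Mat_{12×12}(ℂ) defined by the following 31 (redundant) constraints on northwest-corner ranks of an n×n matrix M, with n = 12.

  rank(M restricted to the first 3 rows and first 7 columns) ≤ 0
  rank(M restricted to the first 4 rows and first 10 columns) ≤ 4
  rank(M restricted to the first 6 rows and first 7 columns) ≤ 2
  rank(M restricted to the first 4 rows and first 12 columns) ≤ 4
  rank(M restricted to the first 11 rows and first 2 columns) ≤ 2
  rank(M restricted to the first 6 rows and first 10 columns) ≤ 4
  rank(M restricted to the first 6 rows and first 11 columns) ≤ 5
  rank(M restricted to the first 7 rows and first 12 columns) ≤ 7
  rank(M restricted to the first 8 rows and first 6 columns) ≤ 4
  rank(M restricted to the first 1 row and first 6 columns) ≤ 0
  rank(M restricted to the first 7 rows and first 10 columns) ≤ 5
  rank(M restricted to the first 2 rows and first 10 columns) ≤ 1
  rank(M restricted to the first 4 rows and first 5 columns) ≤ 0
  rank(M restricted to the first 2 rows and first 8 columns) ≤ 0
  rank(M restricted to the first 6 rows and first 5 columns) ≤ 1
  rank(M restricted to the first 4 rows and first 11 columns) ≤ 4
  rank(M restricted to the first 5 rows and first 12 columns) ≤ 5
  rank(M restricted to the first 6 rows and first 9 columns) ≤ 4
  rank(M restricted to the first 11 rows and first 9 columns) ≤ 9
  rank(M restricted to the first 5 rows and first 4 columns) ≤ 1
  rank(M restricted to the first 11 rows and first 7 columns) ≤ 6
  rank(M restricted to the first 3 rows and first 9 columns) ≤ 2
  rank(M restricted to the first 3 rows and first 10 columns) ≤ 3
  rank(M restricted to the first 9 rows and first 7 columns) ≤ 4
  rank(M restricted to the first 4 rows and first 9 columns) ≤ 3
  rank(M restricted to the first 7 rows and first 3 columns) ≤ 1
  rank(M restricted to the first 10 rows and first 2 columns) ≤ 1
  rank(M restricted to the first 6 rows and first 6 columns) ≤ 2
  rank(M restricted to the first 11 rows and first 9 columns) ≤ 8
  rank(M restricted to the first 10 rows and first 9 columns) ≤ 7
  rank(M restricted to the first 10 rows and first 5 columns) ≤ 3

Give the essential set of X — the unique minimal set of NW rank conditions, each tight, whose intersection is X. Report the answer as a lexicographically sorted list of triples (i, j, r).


Recovering R(i,j) via the rank-extension bound from the 31 conditions:

  R[1]: 0 0 0 0 0 0 0 0 1 1 1 1
  R[2]: 0 0 0 0 0 0 0 0 1 1 2 2
  R[3]: 0 0 0 0 0 0 0 1 2 2 3 3
  R[4]: 0 0 0 0 0 1 1 2 3 3 4 4
  R[5]: 1 1 1 1 1 2 2 3 4 4 5 5
  R[6]: 1 1 1 1 1 2 2 3 4 4 5 6
  R[7]: 1 1 1 2 2 3 3 4 5 5 6 7
  R[8]: 1 1 2 3 3 4 4 5 6 6 7 8
  R[9]: 1 1 2 3 3 4 4 5 6 7 8 9
  R[10]: 1 1 2 3 3 4 5 6 7 8 9 10
  R[11]: 1 2 3 4 4 5 6 7 8 9 10 11
  R[12]: 1 2 3 4 5 6 7 8 9 10 11 12

hence w(1..12) = (9, 11, 8, 6, 1, 12, 4, 3, 10, 7, 2, 5).

D(w) has 43 cells with 11 SE-corners; essential set:

[(2, 8, 0), (2, 10, 1), (3, 7, 0), (4, 5, 0), (6, 5, 1), (6, 7, 2), (6, 10, 4), (7, 3, 1), (9, 7, 4), (10, 2, 1), (10, 5, 3)]


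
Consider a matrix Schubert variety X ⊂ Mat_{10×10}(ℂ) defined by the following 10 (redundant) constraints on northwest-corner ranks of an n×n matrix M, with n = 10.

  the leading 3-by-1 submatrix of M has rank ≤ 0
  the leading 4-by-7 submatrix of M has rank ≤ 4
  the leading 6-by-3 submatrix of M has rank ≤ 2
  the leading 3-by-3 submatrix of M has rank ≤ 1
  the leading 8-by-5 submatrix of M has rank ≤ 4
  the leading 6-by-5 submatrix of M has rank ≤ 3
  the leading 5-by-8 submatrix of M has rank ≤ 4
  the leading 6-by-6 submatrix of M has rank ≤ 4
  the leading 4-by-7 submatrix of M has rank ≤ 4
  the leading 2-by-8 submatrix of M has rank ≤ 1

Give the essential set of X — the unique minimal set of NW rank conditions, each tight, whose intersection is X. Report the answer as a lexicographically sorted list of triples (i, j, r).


The tightest implied rank at each (i,j), from the 10 conditions:

  0, 1, 1, 1, 1, 1, 1, 1, 1, 1
  0, 1, 1, 1, 1, 1, 1, 1, 2, 2
  0, 1, 1, 2, 2, 2, 2, 2, 3, 3
  1, 2, 2, 3, 3, 3, 3, 3, 4, 4
  1, 2, 2, 3, 3, 4, 4, 4, 5, 5
  1, 2, 2, 3, 3, 4, 5, 5, 6, 6
  1, 2, 3, 4, 4, 5, 6, 6, 7, 7
  1, 2, 3, 4, 4, 5, 6, 7, 8, 8
  1, 2, 3, 4, 5, 6, 7, 8, 9, 9
  1, 2, 3, 4, 5, 6, 7, 8, 9, 10

second differences of R give the permutation w = (2, 9, 4, 1, 6, 7, 3, 8, 5, 10).

Rothe diagram D(w) (15 cells), 6 SE-corners (essential conditions):

[(2, 8, 1), (3, 1, 0), (3, 3, 1), (6, 3, 2), (6, 5, 3), (8, 5, 4)]


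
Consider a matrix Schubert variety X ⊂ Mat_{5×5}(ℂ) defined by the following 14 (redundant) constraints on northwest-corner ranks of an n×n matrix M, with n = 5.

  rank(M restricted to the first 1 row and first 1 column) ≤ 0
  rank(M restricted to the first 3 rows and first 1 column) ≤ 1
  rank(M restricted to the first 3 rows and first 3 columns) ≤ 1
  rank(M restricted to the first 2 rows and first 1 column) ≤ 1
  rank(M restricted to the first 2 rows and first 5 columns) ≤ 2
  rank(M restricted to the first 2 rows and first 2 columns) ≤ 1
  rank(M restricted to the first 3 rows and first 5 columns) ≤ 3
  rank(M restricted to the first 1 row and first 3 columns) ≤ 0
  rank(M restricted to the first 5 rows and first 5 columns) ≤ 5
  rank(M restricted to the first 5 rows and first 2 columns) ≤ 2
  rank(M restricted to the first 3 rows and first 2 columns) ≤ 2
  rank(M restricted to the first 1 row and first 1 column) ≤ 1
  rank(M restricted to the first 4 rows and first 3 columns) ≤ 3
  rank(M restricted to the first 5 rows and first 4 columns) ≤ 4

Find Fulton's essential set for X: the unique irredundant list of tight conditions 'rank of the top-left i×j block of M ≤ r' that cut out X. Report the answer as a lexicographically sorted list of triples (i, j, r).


Reconstructing r_w from the 14 given conditions:

  R[1]: 0 | 0 | 0 | 1 | 1
  R[2]: 1 | 1 | 1 | 2 | 2
  R[3]: 1 | 1 | 1 | 2 | 3
  R[4]: 1 | 2 | 2 | 3 | 4
  R[5]: 1 | 2 | 3 | 4 | 5

so w = (4, 1, 5, 2, 3).

Fulton essential set (2 of the 5 Rothe cells):

[(1, 3, 0), (3, 3, 1)]


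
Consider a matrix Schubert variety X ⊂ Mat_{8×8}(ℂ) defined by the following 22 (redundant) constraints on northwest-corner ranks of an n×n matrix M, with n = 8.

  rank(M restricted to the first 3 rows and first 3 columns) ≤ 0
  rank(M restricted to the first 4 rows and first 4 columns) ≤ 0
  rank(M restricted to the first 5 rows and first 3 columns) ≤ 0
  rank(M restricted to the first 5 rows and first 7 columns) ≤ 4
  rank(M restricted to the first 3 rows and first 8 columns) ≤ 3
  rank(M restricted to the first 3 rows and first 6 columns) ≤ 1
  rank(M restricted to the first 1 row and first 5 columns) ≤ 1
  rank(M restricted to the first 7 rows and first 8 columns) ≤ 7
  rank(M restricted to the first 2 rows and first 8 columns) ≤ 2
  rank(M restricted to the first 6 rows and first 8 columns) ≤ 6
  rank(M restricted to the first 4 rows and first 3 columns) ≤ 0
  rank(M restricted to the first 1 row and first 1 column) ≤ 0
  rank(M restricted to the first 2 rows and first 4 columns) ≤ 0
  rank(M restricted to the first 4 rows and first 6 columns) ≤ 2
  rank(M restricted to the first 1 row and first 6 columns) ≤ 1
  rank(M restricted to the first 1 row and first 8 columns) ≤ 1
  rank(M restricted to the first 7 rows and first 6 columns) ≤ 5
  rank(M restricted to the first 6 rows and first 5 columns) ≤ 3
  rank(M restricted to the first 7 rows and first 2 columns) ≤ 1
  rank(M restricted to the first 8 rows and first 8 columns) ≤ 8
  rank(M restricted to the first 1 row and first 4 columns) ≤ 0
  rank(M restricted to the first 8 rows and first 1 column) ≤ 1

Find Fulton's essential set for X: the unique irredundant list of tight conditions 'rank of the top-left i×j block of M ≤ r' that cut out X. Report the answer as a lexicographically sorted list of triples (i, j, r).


The tightest implied rank at each (i,j), from the 22 conditions:

  R[1]: 0 | 0 | 0 | 0 | 1 | 1 | 1 | 1
  R[2]: 0 | 0 | 0 | 0 | 1 | 1 | 2 | 2
  R[3]: 0 | 0 | 0 | 0 | 1 | 1 | 2 | 3
  R[4]: 0 | 0 | 0 | 0 | 1 | 2 | 3 | 4
  R[5]: 0 | 0 | 0 | 1 | 2 | 3 | 4 | 5
  R[6]: 1 | 1 | 1 | 2 | 3 | 4 | 5 | 6
  R[7]: 1 | 1 | 2 | 3 | 4 | 5 | 6 | 7
  R[8]: 1 | 2 | 3 | 4 | 5 | 6 | 7 | 8

reading off 1-entries of Δ²R: w = (5, 7, 8, 6, 4, 1, 3, 2).

|D(w)|=22, |Ess(w)|=4:

[(3, 6, 1), (4, 4, 0), (5, 3, 0), (7, 2, 1)]


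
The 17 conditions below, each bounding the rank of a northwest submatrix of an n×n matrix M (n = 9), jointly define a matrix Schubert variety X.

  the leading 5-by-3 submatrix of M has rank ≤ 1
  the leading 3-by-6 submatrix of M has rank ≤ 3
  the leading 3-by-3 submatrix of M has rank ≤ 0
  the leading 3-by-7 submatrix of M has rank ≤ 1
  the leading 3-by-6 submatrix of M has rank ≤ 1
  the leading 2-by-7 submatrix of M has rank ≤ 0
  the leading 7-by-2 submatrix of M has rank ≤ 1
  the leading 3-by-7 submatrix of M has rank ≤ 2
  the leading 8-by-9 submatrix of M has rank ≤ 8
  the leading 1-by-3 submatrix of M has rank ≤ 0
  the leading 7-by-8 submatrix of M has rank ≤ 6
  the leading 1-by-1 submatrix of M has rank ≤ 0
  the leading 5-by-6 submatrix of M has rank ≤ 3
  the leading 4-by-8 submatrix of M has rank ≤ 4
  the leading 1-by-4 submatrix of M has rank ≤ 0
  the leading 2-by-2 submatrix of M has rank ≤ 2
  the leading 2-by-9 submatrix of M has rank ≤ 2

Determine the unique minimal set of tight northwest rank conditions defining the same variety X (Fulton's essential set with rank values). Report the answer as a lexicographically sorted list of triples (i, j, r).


Reconstructing r_w from the 17 given conditions:

  R[1]: 0 0 0 0 0 0 0 1 1
  R[2]: 0 0 0 0 0 0 0 1 2
  R[3]: 0 0 0 1 1 1 1 2 3
  R[4]: 1 1 1 2 2 2 2 3 4
  R[5]: 1 1 1 2 3 3 3 4 5
  R[6]: 1 1 2 3 4 4 4 5 6
  R[7]: 1 1 2 3 4 5 5 6 7
  R[8]: 1 2 3 4 5 6 6 7 8
  R[9]: 1 2 3 4 5 6 7 8 9

the unique w with this rank table is (8, 9, 4, 1, 5, 3, 6, 2, 7).

D(w) has 21 cells with 4 SE-corners; essential set:

[(2, 7, 0), (3, 3, 0), (5, 3, 1), (7, 2, 1)]


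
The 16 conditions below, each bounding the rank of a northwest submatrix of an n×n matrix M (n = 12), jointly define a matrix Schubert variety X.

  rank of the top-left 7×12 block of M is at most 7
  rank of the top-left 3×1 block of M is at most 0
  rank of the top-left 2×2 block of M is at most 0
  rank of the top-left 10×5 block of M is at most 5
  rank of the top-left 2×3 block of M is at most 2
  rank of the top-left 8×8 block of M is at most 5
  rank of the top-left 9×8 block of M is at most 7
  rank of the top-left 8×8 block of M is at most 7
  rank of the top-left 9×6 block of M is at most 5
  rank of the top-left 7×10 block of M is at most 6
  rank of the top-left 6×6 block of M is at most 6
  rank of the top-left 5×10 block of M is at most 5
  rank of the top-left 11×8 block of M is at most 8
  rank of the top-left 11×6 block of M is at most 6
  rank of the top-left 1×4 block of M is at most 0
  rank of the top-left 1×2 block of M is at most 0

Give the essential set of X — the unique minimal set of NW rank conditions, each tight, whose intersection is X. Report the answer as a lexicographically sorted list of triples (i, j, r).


Reconstructing r_w from the 16 given conditions:

  i=1: 0 | 0 | 0 | 0 | 1 | 1 | 1 | 1 | 1 | 1 | 1 | 1
  i=2: 0 | 0 | 1 | 1 | 2 | 2 | 2 | 2 | 2 | 2 | 2 | 2
  i=3: 0 | 1 | 2 | 2 | 3 | 3 | 3 | 3 | 3 | 3 | 3 | 3
  i=4: 1 | 2 | 3 | 3 | 4 | 4 | 4 | 4 | 4 | 4 | 4 | 4
  i=5: 1 | 2 | 3 | 4 | 5 | 5 | 5 | 5 | 5 | 5 | 5 | 5
  i=6: 1 | 2 | 3 | 4 | 5 | 5 | 5 | 5 | 6 | 6 | 6 | 6
  i=7: 1 | 2 | 3 | 4 | 5 | 5 | 5 | 5 | 6 | 6 | 7 | 7
  i=8: 1 | 2 | 3 | 4 | 5 | 5 | 5 | 5 | 6 | 7 | 8 | 8
  i=9: 1 | 2 | 3 | 4 | 5 | 5 | 6 | 6 | 7 | 8 | 9 | 9
  i=10: 1 | 2 | 3 | 4 | 5 | 6 | 7 | 7 | 8 | 9 | 10 | 10
  i=11: 1 | 2 | 3 | 4 | 5 | 6 | 7 | 8 | 9 | 10 | 11 | 11
  i=12: 1 | 2 | 3 | 4 | 5 | 6 | 7 | 8 | 9 | 10 | 11 | 12

hence w(1..12) = (5, 3, 2, 1, 4, 9, 11, 10, 7, 6, 8, 12).

|D(w)|=18, |Ess(w)|=6:

[(1, 4, 0), (2, 2, 0), (3, 1, 0), (7, 10, 6), (8, 8, 5), (9, 6, 5)]


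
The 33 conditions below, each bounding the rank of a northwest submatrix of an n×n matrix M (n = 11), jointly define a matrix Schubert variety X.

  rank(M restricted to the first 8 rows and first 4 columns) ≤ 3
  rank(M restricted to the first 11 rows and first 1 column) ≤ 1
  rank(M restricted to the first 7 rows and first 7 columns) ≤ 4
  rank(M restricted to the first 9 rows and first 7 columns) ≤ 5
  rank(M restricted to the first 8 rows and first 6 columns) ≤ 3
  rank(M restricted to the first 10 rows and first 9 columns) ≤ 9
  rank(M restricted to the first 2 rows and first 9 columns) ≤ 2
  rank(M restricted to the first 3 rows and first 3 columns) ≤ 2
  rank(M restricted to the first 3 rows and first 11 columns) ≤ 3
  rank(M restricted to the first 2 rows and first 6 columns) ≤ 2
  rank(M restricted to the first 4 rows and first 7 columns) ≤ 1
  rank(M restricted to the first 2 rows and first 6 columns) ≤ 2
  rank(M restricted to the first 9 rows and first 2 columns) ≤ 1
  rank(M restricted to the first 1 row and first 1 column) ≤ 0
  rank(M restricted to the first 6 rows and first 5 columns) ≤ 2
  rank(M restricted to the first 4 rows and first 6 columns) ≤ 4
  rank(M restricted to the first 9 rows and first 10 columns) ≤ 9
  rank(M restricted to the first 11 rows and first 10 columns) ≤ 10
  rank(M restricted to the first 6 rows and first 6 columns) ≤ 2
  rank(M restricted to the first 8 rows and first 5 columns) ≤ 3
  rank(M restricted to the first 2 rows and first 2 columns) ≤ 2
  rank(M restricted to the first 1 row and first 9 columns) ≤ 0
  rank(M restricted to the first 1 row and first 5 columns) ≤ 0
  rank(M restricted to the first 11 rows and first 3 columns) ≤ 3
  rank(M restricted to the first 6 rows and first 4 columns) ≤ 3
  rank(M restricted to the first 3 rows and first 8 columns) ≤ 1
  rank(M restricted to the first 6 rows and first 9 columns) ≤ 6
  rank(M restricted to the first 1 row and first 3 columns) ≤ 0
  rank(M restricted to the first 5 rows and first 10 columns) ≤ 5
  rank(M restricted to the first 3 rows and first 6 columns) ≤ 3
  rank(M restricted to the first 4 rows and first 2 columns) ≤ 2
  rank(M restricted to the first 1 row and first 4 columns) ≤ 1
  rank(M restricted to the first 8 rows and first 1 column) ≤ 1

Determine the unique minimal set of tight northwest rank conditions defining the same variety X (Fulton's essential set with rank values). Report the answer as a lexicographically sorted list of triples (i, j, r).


Rank table r_w(11×11) implied by the 33 constraints:

  row 1: 0  0  0  0  0  0  0  0  0  1  1
  row 2: 1  1  1  1  1  1  1  1  1  2  2
  row 3: 1  1  1  1  1  1  1  1  2  3  3
  row 4: 1  1  1  1  1  1  1  2  3  4  4
  row 5: 1  1  2  2  2  2  2  3  4  5  5
  row 6: 1  1  2  2  2  2  3  4  5  6  6
  row 7: 1  1  2  3  3  3  4  5  6  7  7
  row 8: 1  1  2  3  3  3  4  5  6  7  8
  row 9: 1  1  2  3  4  4  5  6  7  8  9
  row 10: 1  2  3  4  5  5  6  7  8  9  10
  row 11: 1  2  3  4  5  6  7  8  9  10  11

so w = (10, 1, 9, 8, 3, 7, 4, 11, 5, 2, 6).

D(w) has 32 cells with 6 SE-corners; essential set:

[(1, 9, 0), (3, 8, 1), (4, 7, 1), (6, 6, 2), (8, 6, 3), (9, 2, 1)]


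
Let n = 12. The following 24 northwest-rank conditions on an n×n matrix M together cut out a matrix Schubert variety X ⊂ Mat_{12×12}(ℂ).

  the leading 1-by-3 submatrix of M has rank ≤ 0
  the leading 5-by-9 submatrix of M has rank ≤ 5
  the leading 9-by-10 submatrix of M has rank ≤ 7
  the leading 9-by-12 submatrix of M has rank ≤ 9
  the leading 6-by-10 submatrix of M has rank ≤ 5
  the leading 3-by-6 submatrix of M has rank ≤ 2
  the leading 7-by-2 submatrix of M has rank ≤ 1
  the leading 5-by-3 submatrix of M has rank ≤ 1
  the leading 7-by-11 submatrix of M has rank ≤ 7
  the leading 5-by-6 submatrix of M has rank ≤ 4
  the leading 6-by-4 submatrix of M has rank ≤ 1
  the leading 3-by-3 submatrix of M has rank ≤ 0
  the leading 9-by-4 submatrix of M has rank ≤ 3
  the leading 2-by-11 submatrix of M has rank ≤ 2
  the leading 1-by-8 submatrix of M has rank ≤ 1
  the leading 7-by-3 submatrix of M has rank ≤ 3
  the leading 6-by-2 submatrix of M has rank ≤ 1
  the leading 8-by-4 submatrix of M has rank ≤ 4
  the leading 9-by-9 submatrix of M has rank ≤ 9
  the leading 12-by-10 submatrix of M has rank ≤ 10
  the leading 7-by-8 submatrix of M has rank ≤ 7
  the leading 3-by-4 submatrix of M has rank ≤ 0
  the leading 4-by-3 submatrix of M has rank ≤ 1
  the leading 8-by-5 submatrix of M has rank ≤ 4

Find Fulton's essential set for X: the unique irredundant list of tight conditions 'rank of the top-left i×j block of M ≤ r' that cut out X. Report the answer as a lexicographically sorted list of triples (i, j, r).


Computing R[i][j] = min implied NW-rank bound (n=12, 24 conditions):

  R[1]: 0 0 0 0 1 1 1 1 1 1 1 1
  R[2]: 0 0 0 0 1 2 2 2 2 2 2 2
  R[3]: 0 0 0 0 1 2 3 3 3 3 3 3
  R[4]: 1 1 1 1 2 3 4 4 4 4 4 4
  R[5]: 1 1 1 1 2 3 4 5 5 5 5 5
  R[6]: 1 1 1 1 2 3 4 5 5 5 6 6
  R[7]: 1 1 2 2 3 4 5 6 6 6 7 7
  R[8]: 1 2 3 3 4 5 6 7 7 7 8 8
  R[9]: 1 2 3 3 4 5 6 7 7 7 8 9
  R[10]: 1 2 3 4 5 6 7 8 8 8 9 10
  R[11]: 1 2 3 4 5 6 7 8 9 9 10 11
  R[12]: 1 2 3 4 5 6 7 8 9 10 11 12

giving w = (5, 6, 7, 1, 8, 11, 3, 2, 12, 4, 9, 10) via Δ²R.

ℓ(w)=24; the 6 essential cells (i,j,r):

[(3, 4, 0), (6, 4, 1), (6, 10, 5), (7, 2, 1), (9, 4, 3), (9, 10, 7)]


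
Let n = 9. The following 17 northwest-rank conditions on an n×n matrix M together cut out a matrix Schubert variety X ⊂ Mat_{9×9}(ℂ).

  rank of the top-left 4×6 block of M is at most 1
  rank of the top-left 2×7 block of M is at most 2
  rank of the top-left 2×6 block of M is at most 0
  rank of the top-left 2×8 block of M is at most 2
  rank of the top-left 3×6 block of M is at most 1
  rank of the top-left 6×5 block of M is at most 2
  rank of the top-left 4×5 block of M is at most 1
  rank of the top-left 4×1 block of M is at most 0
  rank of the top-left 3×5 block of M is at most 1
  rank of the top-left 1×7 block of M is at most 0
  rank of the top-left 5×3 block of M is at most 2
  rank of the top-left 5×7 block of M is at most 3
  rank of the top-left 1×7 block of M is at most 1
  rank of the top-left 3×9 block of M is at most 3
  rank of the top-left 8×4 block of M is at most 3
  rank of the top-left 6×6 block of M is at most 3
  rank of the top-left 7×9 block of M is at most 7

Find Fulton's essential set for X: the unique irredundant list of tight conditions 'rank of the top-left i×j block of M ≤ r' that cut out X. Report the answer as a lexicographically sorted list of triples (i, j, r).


Reconstructing r_w from the 17 given conditions:

  row 1: 0 0 0 0 0 0 0 1 1
  row 2: 0 0 0 0 0 0 1 2 2
  row 3: 0 1 1 1 1 1 2 3 3
  row 4: 0 1 1 1 1 1 2 3 4
  row 5: 1 2 2 2 2 2 3 4 5
  row 6: 1 2 2 2 2 3 4 5 6
  row 7: 1 2 3 3 3 4 5 6 7
  row 8: 1 2 3 3 4 5 6 7 8
  row 9: 1 2 3 4 5 6 7 8 9

reading off 1-entries of Δ²R: w = (8, 7, 2, 9, 1, 6, 3, 5, 4).

Rothe diagram D(w) (23 cells), 6 SE-corners (essential conditions):

[(1, 7, 0), (2, 6, 0), (4, 1, 0), (4, 6, 1), (6, 5, 2), (8, 4, 3)]


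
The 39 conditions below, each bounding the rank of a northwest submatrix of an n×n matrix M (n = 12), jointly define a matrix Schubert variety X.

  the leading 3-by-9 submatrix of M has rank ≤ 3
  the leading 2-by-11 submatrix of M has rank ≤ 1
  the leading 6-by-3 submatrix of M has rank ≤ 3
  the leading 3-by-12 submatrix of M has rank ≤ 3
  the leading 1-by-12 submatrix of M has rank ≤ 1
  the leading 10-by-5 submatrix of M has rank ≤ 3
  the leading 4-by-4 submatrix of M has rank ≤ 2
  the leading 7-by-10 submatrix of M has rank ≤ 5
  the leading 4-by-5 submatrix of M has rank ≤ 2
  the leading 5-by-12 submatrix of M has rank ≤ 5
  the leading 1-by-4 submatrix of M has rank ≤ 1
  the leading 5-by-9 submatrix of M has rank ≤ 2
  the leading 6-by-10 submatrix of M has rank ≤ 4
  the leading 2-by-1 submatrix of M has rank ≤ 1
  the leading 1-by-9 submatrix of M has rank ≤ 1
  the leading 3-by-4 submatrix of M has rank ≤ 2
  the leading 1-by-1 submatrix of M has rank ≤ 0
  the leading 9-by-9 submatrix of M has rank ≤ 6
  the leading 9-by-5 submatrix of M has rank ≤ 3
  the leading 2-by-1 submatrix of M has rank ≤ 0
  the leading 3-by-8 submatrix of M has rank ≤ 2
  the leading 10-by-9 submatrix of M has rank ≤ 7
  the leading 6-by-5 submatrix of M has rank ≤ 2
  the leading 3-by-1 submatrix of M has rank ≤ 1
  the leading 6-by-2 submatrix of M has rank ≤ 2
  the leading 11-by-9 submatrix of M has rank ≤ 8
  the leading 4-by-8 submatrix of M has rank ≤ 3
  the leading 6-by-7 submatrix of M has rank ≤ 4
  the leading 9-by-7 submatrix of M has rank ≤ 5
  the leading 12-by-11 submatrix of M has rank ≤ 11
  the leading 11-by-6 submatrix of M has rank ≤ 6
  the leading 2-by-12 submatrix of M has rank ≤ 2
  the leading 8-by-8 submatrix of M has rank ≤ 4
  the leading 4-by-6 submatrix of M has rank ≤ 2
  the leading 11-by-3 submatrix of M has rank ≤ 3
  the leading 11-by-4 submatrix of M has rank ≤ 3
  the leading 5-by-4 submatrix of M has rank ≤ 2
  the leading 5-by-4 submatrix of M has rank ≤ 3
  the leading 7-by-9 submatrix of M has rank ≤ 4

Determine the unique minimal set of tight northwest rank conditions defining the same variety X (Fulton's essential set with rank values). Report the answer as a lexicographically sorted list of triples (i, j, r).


Reconstructing r_w from the 39 given conditions:

  i=1: 0, 1, 1, 1, 1, 1, 1, 1, 1, 1, 1, 1
  i=2: 0, 1, 1, 1, 1, 1, 1, 1, 1, 1, 1, 2
  i=3: 1, 2, 2, 2, 2, 2, 2, 2, 2, 2, 2, 3
  i=4: 1, 2, 2, 2, 2, 2, 2, 2, 2, 3, 3, 4
  i=5: 1, 2, 2, 2, 2, 2, 2, 2, 2, 3, 4, 5
  i=6: 1, 2, 2, 2, 2, 3, 3, 3, 3, 4, 5, 6
  i=7: 1, 2, 3, 3, 3, 4, 4, 4, 4, 5, 6, 7
  i=8: 1, 2, 3, 3, 3, 4, 4, 4, 5, 6, 7, 8
  i=9: 1, 2, 3, 3, 3, 4, 5, 5, 6, 7, 8, 9
  i=10: 1, 2, 3, 3, 3, 4, 5, 6, 7, 8, 9, 10
  i=11: 1, 2, 3, 3, 4, 5, 6, 7, 8, 9, 10, 11
  i=12: 1, 2, 3, 4, 5, 6, 7, 8, 9, 10, 11, 12

giving w = (2, 12, 1, 10, 11, 6, 3, 9, 7, 8, 5, 4) via Δ²R.

Fulton essential set (7 of the 37 Rothe cells):

[(2, 1, 0), (2, 11, 1), (5, 9, 2), (6, 5, 2), (8, 8, 4), (10, 5, 3), (11, 4, 3)]


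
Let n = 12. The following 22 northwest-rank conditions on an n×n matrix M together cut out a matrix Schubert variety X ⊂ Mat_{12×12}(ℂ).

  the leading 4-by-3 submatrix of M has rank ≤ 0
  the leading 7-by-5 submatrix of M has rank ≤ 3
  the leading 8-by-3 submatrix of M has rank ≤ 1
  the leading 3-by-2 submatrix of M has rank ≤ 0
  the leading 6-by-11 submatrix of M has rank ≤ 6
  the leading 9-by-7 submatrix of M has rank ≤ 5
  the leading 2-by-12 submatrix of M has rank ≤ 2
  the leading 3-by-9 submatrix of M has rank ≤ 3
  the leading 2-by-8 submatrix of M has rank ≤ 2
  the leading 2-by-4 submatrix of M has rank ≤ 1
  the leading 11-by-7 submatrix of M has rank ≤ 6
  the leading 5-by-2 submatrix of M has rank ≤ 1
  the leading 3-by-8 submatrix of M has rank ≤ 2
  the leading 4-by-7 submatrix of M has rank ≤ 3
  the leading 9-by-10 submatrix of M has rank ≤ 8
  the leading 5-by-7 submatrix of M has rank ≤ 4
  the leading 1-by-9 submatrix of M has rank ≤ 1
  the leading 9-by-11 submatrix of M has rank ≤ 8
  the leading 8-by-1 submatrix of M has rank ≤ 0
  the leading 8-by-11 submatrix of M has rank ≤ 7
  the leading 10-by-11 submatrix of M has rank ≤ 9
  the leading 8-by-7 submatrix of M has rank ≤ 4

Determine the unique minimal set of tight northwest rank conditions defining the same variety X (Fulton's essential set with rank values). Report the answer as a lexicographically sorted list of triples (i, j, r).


Rank table r_w(12×12) implied by the 22 constraints:

  i=1: 0 | 0 | 0 | 1 | 1 | 1 | 1 | 1 | 1 | 1 | 1 | 1
  i=2: 0 | 0 | 0 | 1 | 2 | 2 | 2 | 2 | 2 | 2 | 2 | 2
  i=3: 0 | 0 | 0 | 1 | 2 | 2 | 2 | 2 | 3 | 3 | 3 | 3
  i=4: 0 | 0 | 0 | 1 | 2 | 3 | 3 | 3 | 4 | 4 | 4 | 4
  i=5: 0 | 1 | 1 | 2 | 3 | 4 | 4 | 4 | 5 | 5 | 5 | 5
  i=6: 0 | 1 | 1 | 2 | 3 | 4 | 4 | 5 | 6 | 6 | 6 | 6
  i=7: 0 | 1 | 1 | 2 | 3 | 4 | 4 | 5 | 6 | 7 | 7 | 7
  i=8: 0 | 1 | 1 | 2 | 3 | 4 | 4 | 5 | 6 | 7 | 7 | 8
  i=9: 1 | 2 | 2 | 3 | 4 | 5 | 5 | 6 | 7 | 8 | 8 | 9
  i=10: 1 | 2 | 3 | 4 | 5 | 6 | 6 | 7 | 8 | 9 | 9 | 10
  i=11: 1 | 2 | 3 | 4 | 5 | 6 | 6 | 7 | 8 | 9 | 10 | 11
  i=12: 1 | 2 | 3 | 4 | 5 | 6 | 7 | 8 | 9 | 10 | 11 | 12

reading off 1-entries of Δ²R: w = (4, 5, 9, 6, 2, 8, 10, 12, 1, 3, 11, 7).

ℓ(w)=27; the 7 essential cells (i,j,r):

[(3, 8, 2), (4, 3, 0), (8, 1, 0), (8, 3, 1), (8, 7, 4), (8, 11, 7), (11, 7, 6)]


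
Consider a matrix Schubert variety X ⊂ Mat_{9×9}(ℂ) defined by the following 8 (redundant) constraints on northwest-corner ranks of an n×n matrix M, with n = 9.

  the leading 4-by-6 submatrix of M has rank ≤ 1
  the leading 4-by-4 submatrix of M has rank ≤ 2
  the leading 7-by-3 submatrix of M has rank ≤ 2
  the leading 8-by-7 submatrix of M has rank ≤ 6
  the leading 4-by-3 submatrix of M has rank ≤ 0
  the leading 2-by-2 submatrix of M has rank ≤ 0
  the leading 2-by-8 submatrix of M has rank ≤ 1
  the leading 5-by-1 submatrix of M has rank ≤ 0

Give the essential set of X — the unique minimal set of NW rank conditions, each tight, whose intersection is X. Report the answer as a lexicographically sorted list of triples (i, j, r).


Propagating the 8 rank bounds to every northwest block:

  0 0 0 1 1 1 1 1 1
  0 0 0 1 1 1 1 1 2
  0 0 0 1 1 1 2 2 3
  0 0 0 1 1 1 2 3 4
  0 1 1 2 2 2 3 4 5
  1 2 2 3 3 3 4 5 6
  1 2 2 3 4 4 5 6 7
  1 2 3 4 5 5 6 7 8
  1 2 3 4 5 6 7 8 9

reading off 1-entries of Δ²R: w = (4, 9, 7, 8, 2, 1, 5, 3, 6).

D(w) has 22 cells with 5 SE-corners; essential set:

[(2, 8, 1), (4, 3, 0), (4, 6, 1), (5, 1, 0), (7, 3, 2)]


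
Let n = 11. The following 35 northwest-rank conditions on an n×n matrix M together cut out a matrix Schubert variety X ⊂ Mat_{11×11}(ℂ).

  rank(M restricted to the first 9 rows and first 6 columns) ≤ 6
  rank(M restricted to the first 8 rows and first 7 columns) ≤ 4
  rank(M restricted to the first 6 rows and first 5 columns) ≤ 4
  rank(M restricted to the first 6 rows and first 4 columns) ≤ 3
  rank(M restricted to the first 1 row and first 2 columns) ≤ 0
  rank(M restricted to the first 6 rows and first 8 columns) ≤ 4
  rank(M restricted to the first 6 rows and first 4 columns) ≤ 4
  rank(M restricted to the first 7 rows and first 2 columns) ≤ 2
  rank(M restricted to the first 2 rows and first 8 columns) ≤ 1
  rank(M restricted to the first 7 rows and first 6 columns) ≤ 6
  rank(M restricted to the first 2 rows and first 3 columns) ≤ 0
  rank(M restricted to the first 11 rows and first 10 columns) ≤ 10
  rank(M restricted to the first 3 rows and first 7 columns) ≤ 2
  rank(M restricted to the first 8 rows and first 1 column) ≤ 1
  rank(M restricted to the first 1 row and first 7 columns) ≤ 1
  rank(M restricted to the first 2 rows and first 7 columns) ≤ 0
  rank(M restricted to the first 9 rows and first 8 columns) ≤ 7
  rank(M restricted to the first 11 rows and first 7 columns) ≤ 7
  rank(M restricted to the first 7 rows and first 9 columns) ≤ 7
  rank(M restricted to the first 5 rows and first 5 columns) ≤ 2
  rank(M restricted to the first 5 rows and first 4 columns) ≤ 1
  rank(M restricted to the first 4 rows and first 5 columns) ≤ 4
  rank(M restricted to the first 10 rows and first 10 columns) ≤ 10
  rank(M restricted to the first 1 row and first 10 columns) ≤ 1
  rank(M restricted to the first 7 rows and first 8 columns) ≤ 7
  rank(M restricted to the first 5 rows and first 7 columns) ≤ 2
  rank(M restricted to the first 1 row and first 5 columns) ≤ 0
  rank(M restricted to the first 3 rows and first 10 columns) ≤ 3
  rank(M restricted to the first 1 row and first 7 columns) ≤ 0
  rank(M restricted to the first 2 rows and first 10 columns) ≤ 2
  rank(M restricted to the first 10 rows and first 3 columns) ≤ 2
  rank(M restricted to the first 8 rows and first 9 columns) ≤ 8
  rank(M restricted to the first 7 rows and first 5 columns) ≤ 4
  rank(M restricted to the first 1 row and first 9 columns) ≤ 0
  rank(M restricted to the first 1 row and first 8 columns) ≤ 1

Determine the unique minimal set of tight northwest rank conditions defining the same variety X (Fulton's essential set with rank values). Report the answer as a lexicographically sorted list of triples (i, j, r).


The tightest implied rank at each (i,j), from the 35 conditions:

  R[1]: 0 | 0 | 0 | 0 | 0 | 0 | 0 | 0 | 0 | 1 | 1
  R[2]: 0 | 0 | 0 | 0 | 0 | 0 | 0 | 1 | 1 | 2 | 2
  R[3]: 1 | 1 | 1 | 1 | 1 | 1 | 1 | 2 | 2 | 3 | 3
  R[4]: 1 | 1 | 1 | 1 | 2 | 2 | 2 | 3 | 3 | 4 | 4
  R[5]: 1 | 1 | 1 | 1 | 2 | 2 | 2 | 3 | 4 | 5 | 5
  R[6]: 1 | 2 | 2 | 2 | 3 | 3 | 3 | 4 | 5 | 6 | 6
  R[7]: 1 | 2 | 2 | 3 | 4 | 4 | 4 | 5 | 6 | 7 | 7
  R[8]: 1 | 2 | 2 | 3 | 4 | 4 | 4 | 5 | 6 | 7 | 8
  R[9]: 1 | 2 | 2 | 3 | 4 | 5 | 5 | 6 | 7 | 8 | 9
  R[10]: 1 | 2 | 2 | 3 | 4 | 5 | 6 | 7 | 8 | 9 | 10
  R[11]: 1 | 2 | 3 | 4 | 5 | 6 | 7 | 8 | 9 | 10 | 11

reading off 1-entries of Δ²R: w = (10, 8, 1, 5, 9, 2, 4, 11, 6, 7, 3).

Fulton essential set (6 of the 30 Rothe cells):

[(1, 9, 0), (2, 7, 0), (5, 4, 1), (5, 7, 2), (8, 7, 4), (10, 3, 2)]


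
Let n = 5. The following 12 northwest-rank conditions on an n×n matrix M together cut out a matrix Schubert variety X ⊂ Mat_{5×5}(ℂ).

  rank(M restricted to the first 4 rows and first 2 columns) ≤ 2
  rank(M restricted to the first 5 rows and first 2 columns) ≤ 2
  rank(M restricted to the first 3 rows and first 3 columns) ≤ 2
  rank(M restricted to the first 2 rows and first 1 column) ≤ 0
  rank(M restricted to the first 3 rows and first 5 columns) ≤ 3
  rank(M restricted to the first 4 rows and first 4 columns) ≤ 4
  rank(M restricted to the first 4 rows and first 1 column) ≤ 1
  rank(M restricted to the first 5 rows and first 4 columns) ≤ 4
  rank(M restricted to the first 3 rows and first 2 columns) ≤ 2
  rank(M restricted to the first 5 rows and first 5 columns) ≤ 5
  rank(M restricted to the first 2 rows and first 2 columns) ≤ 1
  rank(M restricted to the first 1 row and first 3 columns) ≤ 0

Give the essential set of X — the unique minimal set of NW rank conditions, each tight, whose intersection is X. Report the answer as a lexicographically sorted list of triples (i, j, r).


Propagating the 12 rank bounds to every northwest block:

  0  0  0  1  1
  0  1  1  2  2
  1  2  2  3  3
  1  2  3  4  4
  1  2  3  4  5

reading off 1-entries of Δ²R: w = (4, 2, 1, 3, 5).

ℓ(w)=4; the 2 essential cells (i,j,r):

[(1, 3, 0), (2, 1, 0)]


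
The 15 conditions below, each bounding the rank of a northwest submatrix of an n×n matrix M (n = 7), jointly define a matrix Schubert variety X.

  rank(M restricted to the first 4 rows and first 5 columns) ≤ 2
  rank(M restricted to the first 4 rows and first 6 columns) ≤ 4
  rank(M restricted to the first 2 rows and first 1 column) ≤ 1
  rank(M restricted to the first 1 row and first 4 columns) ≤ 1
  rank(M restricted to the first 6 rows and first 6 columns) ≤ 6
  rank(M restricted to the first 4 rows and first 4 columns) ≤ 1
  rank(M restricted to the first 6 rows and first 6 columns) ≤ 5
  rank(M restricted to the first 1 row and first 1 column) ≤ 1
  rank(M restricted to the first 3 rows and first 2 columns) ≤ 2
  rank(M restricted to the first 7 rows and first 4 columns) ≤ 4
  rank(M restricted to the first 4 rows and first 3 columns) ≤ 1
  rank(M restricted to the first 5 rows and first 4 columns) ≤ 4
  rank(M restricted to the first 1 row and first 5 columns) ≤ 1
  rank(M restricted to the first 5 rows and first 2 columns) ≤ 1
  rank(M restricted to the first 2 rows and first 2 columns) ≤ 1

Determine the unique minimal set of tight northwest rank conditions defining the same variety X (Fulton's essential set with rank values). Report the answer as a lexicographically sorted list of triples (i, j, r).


Propagating the 15 rank bounds to every northwest block:

  R[1]: 1  1  1  1  1  1  1
  R[2]: 1  1  1  1  2  2  2
  R[3]: 1  1  1  1  2  3  3
  R[4]: 1  1  1  1  2  3  4
  R[5]: 1  1  2  2  3  4  5
  R[6]: 1  2  3  3  4  5  6
  R[7]: 1  2  3  4  5  6  7

second differences of R give the permutation w = (1, 5, 6, 7, 3, 2, 4).

D(w) has 10 cells with 2 SE-corners; essential set:

[(4, 4, 1), (5, 2, 1)]


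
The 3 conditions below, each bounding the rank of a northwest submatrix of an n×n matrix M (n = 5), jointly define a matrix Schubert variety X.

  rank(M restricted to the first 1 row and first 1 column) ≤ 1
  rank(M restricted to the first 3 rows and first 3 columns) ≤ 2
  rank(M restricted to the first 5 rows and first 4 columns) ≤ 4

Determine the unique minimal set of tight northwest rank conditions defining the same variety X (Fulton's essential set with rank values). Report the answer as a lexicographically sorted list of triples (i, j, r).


Propagating the 3 rank bounds to every northwest block:

  row 1: 1 | 1 | 1 | 1 | 1
  row 2: 1 | 2 | 2 | 2 | 2
  row 3: 1 | 2 | 2 | 3 | 3
  row 4: 1 | 2 | 3 | 4 | 4
  row 5: 1 | 2 | 3 | 4 | 5

so w = (1, 2, 4, 3, 5).

1 SE-corner of the 1-cell Rothe diagram gives Ess(w):

[(3, 3, 2)]


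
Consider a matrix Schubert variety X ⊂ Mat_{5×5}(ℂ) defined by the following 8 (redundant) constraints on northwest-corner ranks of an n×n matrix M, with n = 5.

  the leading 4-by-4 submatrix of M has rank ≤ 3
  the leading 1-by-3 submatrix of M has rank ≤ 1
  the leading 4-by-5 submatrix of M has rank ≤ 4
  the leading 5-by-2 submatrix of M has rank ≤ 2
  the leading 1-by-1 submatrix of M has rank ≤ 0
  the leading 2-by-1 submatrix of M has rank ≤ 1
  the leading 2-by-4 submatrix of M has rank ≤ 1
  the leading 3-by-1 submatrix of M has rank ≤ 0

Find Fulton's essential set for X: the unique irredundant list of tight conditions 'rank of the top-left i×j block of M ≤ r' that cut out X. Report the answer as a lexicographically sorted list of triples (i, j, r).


Propagating the 8 rank bounds to every northwest block:

  0  1  1  1  1
  0  1  1  1  2
  0  1  2  2  3
  1  2  3  3  4
  1  2  3  4  5

the unique w with this rank table is (2, 5, 3, 1, 4).

ℓ(w)=5; the 2 essential cells (i,j,r):

[(2, 4, 1), (3, 1, 0)]


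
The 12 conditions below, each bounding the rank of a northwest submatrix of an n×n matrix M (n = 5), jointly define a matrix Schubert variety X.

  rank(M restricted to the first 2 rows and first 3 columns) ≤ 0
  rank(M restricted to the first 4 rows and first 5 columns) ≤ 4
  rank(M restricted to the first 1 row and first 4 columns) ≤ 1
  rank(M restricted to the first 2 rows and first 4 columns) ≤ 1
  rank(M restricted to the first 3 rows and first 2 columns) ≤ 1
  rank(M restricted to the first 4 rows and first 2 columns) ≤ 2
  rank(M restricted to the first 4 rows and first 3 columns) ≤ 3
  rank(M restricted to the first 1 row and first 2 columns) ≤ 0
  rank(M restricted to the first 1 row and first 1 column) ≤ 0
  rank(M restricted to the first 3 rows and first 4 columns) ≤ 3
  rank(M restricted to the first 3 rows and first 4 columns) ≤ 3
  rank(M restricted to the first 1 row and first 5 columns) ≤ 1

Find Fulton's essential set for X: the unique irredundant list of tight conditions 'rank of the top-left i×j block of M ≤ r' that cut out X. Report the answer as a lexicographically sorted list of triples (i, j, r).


The tightest implied rank at each (i,j), from the 12 conditions:

  row 1: 0  0  0  1  1
  row 2: 0  0  0  1  2
  row 3: 1  1  1  2  3
  row 4: 1  2  2  3  4
  row 5: 1  2  3  4  5

second differences of R give the permutation w = (4, 5, 1, 2, 3).

ℓ(w)=6; the 1 essential cell (i,j,r):

[(2, 3, 0)]


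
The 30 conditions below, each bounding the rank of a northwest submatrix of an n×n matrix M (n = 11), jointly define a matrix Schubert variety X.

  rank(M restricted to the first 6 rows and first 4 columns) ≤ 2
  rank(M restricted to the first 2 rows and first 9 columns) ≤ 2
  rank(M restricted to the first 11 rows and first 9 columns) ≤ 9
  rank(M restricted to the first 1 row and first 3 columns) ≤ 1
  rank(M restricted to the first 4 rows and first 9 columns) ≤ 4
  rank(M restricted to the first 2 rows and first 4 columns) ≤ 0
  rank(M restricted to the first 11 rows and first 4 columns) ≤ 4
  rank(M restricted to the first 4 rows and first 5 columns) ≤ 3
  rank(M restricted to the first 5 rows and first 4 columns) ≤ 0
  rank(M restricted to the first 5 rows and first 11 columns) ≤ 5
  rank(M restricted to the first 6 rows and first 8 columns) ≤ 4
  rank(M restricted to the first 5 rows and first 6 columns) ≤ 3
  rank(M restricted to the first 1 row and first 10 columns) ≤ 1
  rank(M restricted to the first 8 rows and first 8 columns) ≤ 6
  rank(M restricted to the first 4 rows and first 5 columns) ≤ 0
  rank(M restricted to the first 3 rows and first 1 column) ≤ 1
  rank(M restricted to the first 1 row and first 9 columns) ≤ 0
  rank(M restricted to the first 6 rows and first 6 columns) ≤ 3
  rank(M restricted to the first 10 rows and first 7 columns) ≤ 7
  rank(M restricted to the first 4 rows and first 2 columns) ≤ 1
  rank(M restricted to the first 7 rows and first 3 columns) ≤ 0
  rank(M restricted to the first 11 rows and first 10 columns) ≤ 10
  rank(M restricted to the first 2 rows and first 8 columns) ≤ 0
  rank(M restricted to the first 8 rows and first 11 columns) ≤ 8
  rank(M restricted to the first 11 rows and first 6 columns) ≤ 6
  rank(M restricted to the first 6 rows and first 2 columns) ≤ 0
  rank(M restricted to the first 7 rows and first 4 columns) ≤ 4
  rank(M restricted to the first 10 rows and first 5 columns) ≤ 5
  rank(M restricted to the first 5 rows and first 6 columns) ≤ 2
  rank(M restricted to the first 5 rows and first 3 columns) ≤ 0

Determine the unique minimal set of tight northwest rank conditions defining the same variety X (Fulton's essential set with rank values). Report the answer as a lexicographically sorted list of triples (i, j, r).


Rank table r_w(11×11) implied by the 30 constraints:

  0  0  0  0  0  0  0  0  0  1  1
  0  0  0  0  0  0  0  0  1  2  2
  0  0  0  0  0  1  1  1  2  3  3
  0  0  0  0  0  1  2  2  3  4  4
  0  0  0  0  1  2  3  3  4  5  5
  0  0  0  1  2  3  4  4  5  6  6
  0  0  0  1  2  3  4  5  6  7  7
  1  1  1  2  3  4  5  6  7  8  8
  1  2  2  3  4  5  6  7  8  9  9
  1  2  3  4  5  6  7  8  9  10  10
  1  2  3  4  5  6  7  8  9  10  11

hence w(1..11) = (10, 9, 6, 7, 5, 4, 8, 1, 2, 3, 11).

D(w) has 37 cells with 5 SE-corners; essential set:

[(1, 9, 0), (2, 8, 0), (4, 5, 0), (5, 4, 0), (7, 3, 0)]
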